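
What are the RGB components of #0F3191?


Hex: #0F3191
R = 0F₁₆ = 15
G = 31₁₆ = 49
B = 91₁₆ = 145
= RGB(15, 49, 145)


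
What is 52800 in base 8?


Divide by 8 repeatedly:
52800 ÷ 8 = 6600 remainder 0
6600 ÷ 8 = 825 remainder 0
825 ÷ 8 = 103 remainder 1
103 ÷ 8 = 12 remainder 7
12 ÷ 8 = 1 remainder 4
1 ÷ 8 = 0 remainder 1
Reading remainders bottom-up:
= 0o147100


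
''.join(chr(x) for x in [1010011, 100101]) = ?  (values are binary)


Codes (binary): 1010011 100101
Per-code ASCII lookup:
  1010011 = 83  (range 65-90: uppercase, 83 - 65 = 18) → 'S'
  100101 = 37  (special character) → '%'
= 'S%'


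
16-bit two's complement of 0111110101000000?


Original: 0111110101000000
Step 1 - Invert all bits: 1000001010111111
Step 2 - Add 1: 1000001010111111 + 1
= 1000001011000000 (represents -32064)


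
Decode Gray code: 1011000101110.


Gray code: 1011000101110
MSB stays the same: 1
Each subsequent bit = prev_binary XOR current_gray:
  B[1] = 1 XOR 0 = 1
  B[2] = 1 XOR 1 = 0
  B[3] = 0 XOR 1 = 1
  B[4] = 1 XOR 0 = 1
  B[5] = 1 XOR 0 = 1
  B[6] = 1 XOR 0 = 1
  B[7] = 1 XOR 1 = 0
  B[8] = 0 XOR 0 = 0
  B[9] = 0 XOR 1 = 1
  B[10] = 1 XOR 1 = 0
  B[11] = 0 XOR 1 = 1
  B[12] = 1 XOR 0 = 1
= 1101111001011 (7115 decimal)


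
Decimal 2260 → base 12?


Divide by 12 repeatedly:
2260 ÷ 12 = 188 remainder 4
188 ÷ 12 = 15 remainder 8
15 ÷ 12 = 1 remainder 3
1 ÷ 12 = 0 remainder 1
Reading remainders bottom-up:
= 1384


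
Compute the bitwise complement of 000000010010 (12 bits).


Original: 000000010010
Invert all bits:
  bit 0: 0 → 1
  bit 1: 0 → 1
  bit 2: 0 → 1
  bit 3: 0 → 1
  bit 4: 0 → 1
  bit 5: 0 → 1
  bit 6: 0 → 1
  bit 7: 1 → 0
  bit 8: 0 → 1
  bit 9: 0 → 1
  bit 10: 1 → 0
  bit 11: 0 → 1
= 111111101101


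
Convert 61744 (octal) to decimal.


Positional values:
Position 0: 4 × 8^0 = 4
Position 1: 4 × 8^1 = 32
Position 2: 7 × 8^2 = 448
Position 3: 1 × 8^3 = 512
Position 4: 6 × 8^4 = 24576
Sum = 4 + 32 + 448 + 512 + 24576
= 25572


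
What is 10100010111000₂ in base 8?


Group into 3-bit groups: 010100010111000
  010 = 2
  100 = 4
  010 = 2
  111 = 7
  000 = 0
= 0o24270


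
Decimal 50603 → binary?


Divide by 2 repeatedly:
50603 ÷ 2 = 25301 remainder 1
25301 ÷ 2 = 12650 remainder 1
12650 ÷ 2 = 6325 remainder 0
6325 ÷ 2 = 3162 remainder 1
3162 ÷ 2 = 1581 remainder 0
1581 ÷ 2 = 790 remainder 1
790 ÷ 2 = 395 remainder 0
395 ÷ 2 = 197 remainder 1
197 ÷ 2 = 98 remainder 1
98 ÷ 2 = 49 remainder 0
49 ÷ 2 = 24 remainder 1
24 ÷ 2 = 12 remainder 0
12 ÷ 2 = 6 remainder 0
6 ÷ 2 = 3 remainder 0
3 ÷ 2 = 1 remainder 1
1 ÷ 2 = 0 remainder 1
Reading remainders bottom-up:
= 1100010110101011


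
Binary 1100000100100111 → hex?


Group into 4-bit nibbles: 1100000100100111
  1100 = C
  0001 = 1
  0010 = 2
  0111 = 7
= 0xC127


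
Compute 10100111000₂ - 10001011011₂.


Align and subtract column by column (LSB to MSB, borrowing when needed):
  10100111000
- 10001011011
  -----------
  col 0: (0 - 0 borrow-in) - 1 → borrow from next column: (0+2) - 1 = 1, borrow out 1
  col 1: (0 - 1 borrow-in) - 1 → borrow from next column: (-1+2) - 1 = 0, borrow out 1
  col 2: (0 - 1 borrow-in) - 0 → borrow from next column: (-1+2) - 0 = 1, borrow out 1
  col 3: (1 - 1 borrow-in) - 1 → borrow from next column: (0+2) - 1 = 1, borrow out 1
  col 4: (1 - 1 borrow-in) - 1 → borrow from next column: (0+2) - 1 = 1, borrow out 1
  col 5: (1 - 1 borrow-in) - 0 → 0 - 0 = 0, borrow out 0
  col 6: (0 - 0 borrow-in) - 1 → borrow from next column: (0+2) - 1 = 1, borrow out 1
  col 7: (0 - 1 borrow-in) - 0 → borrow from next column: (-1+2) - 0 = 1, borrow out 1
  col 8: (1 - 1 borrow-in) - 0 → 0 - 0 = 0, borrow out 0
  col 9: (0 - 0 borrow-in) - 0 → 0 - 0 = 0, borrow out 0
  col 10: (1 - 0 borrow-in) - 1 → 1 - 1 = 0, borrow out 0
Reading bits MSB→LSB: 00011011101
Strip leading zeros: 11011101
= 11011101


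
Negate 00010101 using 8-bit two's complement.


Original: 00010101
Step 1 - Invert all bits: 11101010
Step 2 - Add 1: 11101010 + 1
= 11101011 (represents -21)


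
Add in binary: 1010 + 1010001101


Align and add column by column (LSB to MSB, carry propagating):
  00000001010
+ 01010001101
  -----------
  col 0: 0 + 1 + 0 (carry in) = 1 → bit 1, carry out 0
  col 1: 1 + 0 + 0 (carry in) = 1 → bit 1, carry out 0
  col 2: 0 + 1 + 0 (carry in) = 1 → bit 1, carry out 0
  col 3: 1 + 1 + 0 (carry in) = 2 → bit 0, carry out 1
  col 4: 0 + 0 + 1 (carry in) = 1 → bit 1, carry out 0
  col 5: 0 + 0 + 0 (carry in) = 0 → bit 0, carry out 0
  col 6: 0 + 0 + 0 (carry in) = 0 → bit 0, carry out 0
  col 7: 0 + 1 + 0 (carry in) = 1 → bit 1, carry out 0
  col 8: 0 + 0 + 0 (carry in) = 0 → bit 0, carry out 0
  col 9: 0 + 1 + 0 (carry in) = 1 → bit 1, carry out 0
  col 10: 0 + 0 + 0 (carry in) = 0 → bit 0, carry out 0
Reading bits MSB→LSB: 01010010111
Strip leading zeros: 1010010111
= 1010010111


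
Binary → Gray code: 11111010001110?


Binary: 11111010001110
Gray code: G = B XOR (B >> 1)
B >> 1 = 01111101000111
11111010001110 XOR 01111101000111:
  1 XOR 0 = 1
  1 XOR 1 = 0
  1 XOR 1 = 0
  1 XOR 1 = 0
  1 XOR 1 = 0
  0 XOR 1 = 1
  1 XOR 0 = 1
  0 XOR 1 = 1
  0 XOR 0 = 0
  0 XOR 0 = 0
  1 XOR 0 = 1
  1 XOR 1 = 0
  1 XOR 1 = 0
  0 XOR 1 = 1
= 10000111001001


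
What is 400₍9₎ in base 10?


Positional values (base 9):
  0 × 9^0 = 0 × 1 = 0
  0 × 9^1 = 0 × 9 = 0
  4 × 9^2 = 4 × 81 = 324
Sum = 0 + 0 + 324
= 324


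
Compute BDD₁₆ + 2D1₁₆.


Align and add column by column (LSB to MSB, each column mod 16 with carry):
  0BDD
+ 02D1
  ----
  col 0: D(13) + 1(1) + 0 (carry in) = 14 → E(14), carry out 0
  col 1: D(13) + D(13) + 0 (carry in) = 26 → A(10), carry out 1
  col 2: B(11) + 2(2) + 1 (carry in) = 14 → E(14), carry out 0
  col 3: 0(0) + 0(0) + 0 (carry in) = 0 → 0(0), carry out 0
Reading digits MSB→LSB: 0EAE
Strip leading zeros: EAE
= 0xEAE


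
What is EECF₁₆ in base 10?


Positional values:
Position 0: F × 16^0 = 15 × 1 = 15
Position 1: C × 16^1 = 12 × 16 = 192
Position 2: E × 16^2 = 14 × 256 = 3584
Position 3: E × 16^3 = 14 × 4096 = 57344
Sum = 15 + 192 + 3584 + 57344
= 61135


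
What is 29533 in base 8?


Divide by 8 repeatedly:
29533 ÷ 8 = 3691 remainder 5
3691 ÷ 8 = 461 remainder 3
461 ÷ 8 = 57 remainder 5
57 ÷ 8 = 7 remainder 1
7 ÷ 8 = 0 remainder 7
Reading remainders bottom-up:
= 0o71535


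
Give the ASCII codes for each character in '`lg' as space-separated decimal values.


String: '`lg'  (3 characters)
Per-character ASCII lookup:
  '`': special character: '`' = 96
  'l': lowercase starts at 97: 'l' = 97 + 11 = 108
  'g': lowercase starts at 97: 'g' = 97 + 6 = 103
= 96 108 103


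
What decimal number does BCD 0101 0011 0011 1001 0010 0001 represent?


Each 4-bit group → digit:
  0101 → 5
  0011 → 3
  0011 → 3
  1001 → 9
  0010 → 2
  0001 → 1
= 533921


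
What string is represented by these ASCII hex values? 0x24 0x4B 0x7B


Codes (hex): 0x24 0x4B 0x7B
Per-code ASCII lookup:
  0x24 = 36  (special character) → '$'
  0x4B = 75  (range 65-90: uppercase, 75 - 65 = 10) → 'K'
  0x7B = 123  (special character) → '{'
= '$K{'


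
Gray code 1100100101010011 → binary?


Gray code: 1100100101010011
MSB stays the same: 1
Each subsequent bit = prev_binary XOR current_gray:
  B[1] = 1 XOR 1 = 0
  B[2] = 0 XOR 0 = 0
  B[3] = 0 XOR 0 = 0
  B[4] = 0 XOR 1 = 1
  B[5] = 1 XOR 0 = 1
  B[6] = 1 XOR 0 = 1
  B[7] = 1 XOR 1 = 0
  B[8] = 0 XOR 0 = 0
  B[9] = 0 XOR 1 = 1
  B[10] = 1 XOR 0 = 1
  B[11] = 1 XOR 1 = 0
  B[12] = 0 XOR 0 = 0
  B[13] = 0 XOR 0 = 0
  B[14] = 0 XOR 1 = 1
  B[15] = 1 XOR 1 = 0
= 1000111001100010 (36450 decimal)


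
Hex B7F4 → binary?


Each hex digit → 4 binary bits:
  B = 1011
  7 = 0111
  F = 1111
  4 = 0100
Concatenate: 1011 0111 1111 0100
= 1011011111110100


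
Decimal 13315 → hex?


Divide by 16 repeatedly:
13315 ÷ 16 = 832 remainder 3 (3)
832 ÷ 16 = 52 remainder 0 (0)
52 ÷ 16 = 3 remainder 4 (4)
3 ÷ 16 = 0 remainder 3 (3)
Reading remainders bottom-up:
= 0x3403


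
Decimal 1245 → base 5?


Divide by 5 repeatedly:
1245 ÷ 5 = 249 remainder 0
249 ÷ 5 = 49 remainder 4
49 ÷ 5 = 9 remainder 4
9 ÷ 5 = 1 remainder 4
1 ÷ 5 = 0 remainder 1
Reading remainders bottom-up:
= 14440


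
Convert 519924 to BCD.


Each digit → 4-bit binary:
  5 → 0101
  1 → 0001
  9 → 1001
  9 → 1001
  2 → 0010
  4 → 0100
= 0101 0001 1001 1001 0010 0100


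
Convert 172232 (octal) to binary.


Each octal digit → 3 binary bits:
  1 = 001
  7 = 111
  2 = 010
  2 = 010
  3 = 011
  2 = 010
Concatenate: 001 111 010 010 011 010
= 001111010010011010


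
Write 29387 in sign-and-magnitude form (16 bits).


Sign bit: 0 (positive)
Magnitude: 29387 = 111001011001011
= 0111001011001011


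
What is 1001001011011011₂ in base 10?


Positional values:
Bit 0: 1 × 2^0 = 1
Bit 1: 1 × 2^1 = 2
Bit 3: 1 × 2^3 = 8
Bit 4: 1 × 2^4 = 16
Bit 6: 1 × 2^6 = 64
Bit 7: 1 × 2^7 = 128
Bit 9: 1 × 2^9 = 512
Bit 12: 1 × 2^12 = 4096
Bit 15: 1 × 2^15 = 32768
Sum = 1 + 2 + 8 + 16 + 64 + 128 + 512 + 4096 + 32768
= 37595


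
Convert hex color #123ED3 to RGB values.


Hex: #123ED3
R = 12₁₆ = 18
G = 3E₁₆ = 62
B = D3₁₆ = 211
= RGB(18, 62, 211)


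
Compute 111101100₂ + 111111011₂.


Align and add column by column (LSB to MSB, carry propagating):
  0111101100
+ 0111111011
  ----------
  col 0: 0 + 1 + 0 (carry in) = 1 → bit 1, carry out 0
  col 1: 0 + 1 + 0 (carry in) = 1 → bit 1, carry out 0
  col 2: 1 + 0 + 0 (carry in) = 1 → bit 1, carry out 0
  col 3: 1 + 1 + 0 (carry in) = 2 → bit 0, carry out 1
  col 4: 0 + 1 + 1 (carry in) = 2 → bit 0, carry out 1
  col 5: 1 + 1 + 1 (carry in) = 3 → bit 1, carry out 1
  col 6: 1 + 1 + 1 (carry in) = 3 → bit 1, carry out 1
  col 7: 1 + 1 + 1 (carry in) = 3 → bit 1, carry out 1
  col 8: 1 + 1 + 1 (carry in) = 3 → bit 1, carry out 1
  col 9: 0 + 0 + 1 (carry in) = 1 → bit 1, carry out 0
Reading bits MSB→LSB: 1111100111
Strip leading zeros: 1111100111
= 1111100111


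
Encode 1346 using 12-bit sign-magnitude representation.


Sign bit: 0 (positive)
Magnitude: 1346 = 10101000010
= 010101000010


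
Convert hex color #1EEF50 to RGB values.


Hex: #1EEF50
R = 1E₁₆ = 30
G = EF₁₆ = 239
B = 50₁₆ = 80
= RGB(30, 239, 80)


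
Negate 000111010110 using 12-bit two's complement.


Original: 000111010110
Step 1 - Invert all bits: 111000101001
Step 2 - Add 1: 111000101001 + 1
= 111000101010 (represents -470)


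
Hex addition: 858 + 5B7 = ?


Align and add column by column (LSB to MSB, each column mod 16 with carry):
  0858
+ 05B7
  ----
  col 0: 8(8) + 7(7) + 0 (carry in) = 15 → F(15), carry out 0
  col 1: 5(5) + B(11) + 0 (carry in) = 16 → 0(0), carry out 1
  col 2: 8(8) + 5(5) + 1 (carry in) = 14 → E(14), carry out 0
  col 3: 0(0) + 0(0) + 0 (carry in) = 0 → 0(0), carry out 0
Reading digits MSB→LSB: 0E0F
Strip leading zeros: E0F
= 0xE0F


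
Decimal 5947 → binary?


Divide by 2 repeatedly:
5947 ÷ 2 = 2973 remainder 1
2973 ÷ 2 = 1486 remainder 1
1486 ÷ 2 = 743 remainder 0
743 ÷ 2 = 371 remainder 1
371 ÷ 2 = 185 remainder 1
185 ÷ 2 = 92 remainder 1
92 ÷ 2 = 46 remainder 0
46 ÷ 2 = 23 remainder 0
23 ÷ 2 = 11 remainder 1
11 ÷ 2 = 5 remainder 1
5 ÷ 2 = 2 remainder 1
2 ÷ 2 = 1 remainder 0
1 ÷ 2 = 0 remainder 1
Reading remainders bottom-up:
= 1011100111011


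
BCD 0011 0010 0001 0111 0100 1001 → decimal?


Each 4-bit group → digit:
  0011 → 3
  0010 → 2
  0001 → 1
  0111 → 7
  0100 → 4
  1001 → 9
= 321749


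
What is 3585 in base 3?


Divide by 3 repeatedly:
3585 ÷ 3 = 1195 remainder 0
1195 ÷ 3 = 398 remainder 1
398 ÷ 3 = 132 remainder 2
132 ÷ 3 = 44 remainder 0
44 ÷ 3 = 14 remainder 2
14 ÷ 3 = 4 remainder 2
4 ÷ 3 = 1 remainder 1
1 ÷ 3 = 0 remainder 1
Reading remainders bottom-up:
= 11220210


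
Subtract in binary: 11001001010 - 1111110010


Align and subtract column by column (LSB to MSB, borrowing when needed):
  11001001010
- 01111110010
  -----------
  col 0: (0 - 0 borrow-in) - 0 → 0 - 0 = 0, borrow out 0
  col 1: (1 - 0 borrow-in) - 1 → 1 - 1 = 0, borrow out 0
  col 2: (0 - 0 borrow-in) - 0 → 0 - 0 = 0, borrow out 0
  col 3: (1 - 0 borrow-in) - 0 → 1 - 0 = 1, borrow out 0
  col 4: (0 - 0 borrow-in) - 1 → borrow from next column: (0+2) - 1 = 1, borrow out 1
  col 5: (0 - 1 borrow-in) - 1 → borrow from next column: (-1+2) - 1 = 0, borrow out 1
  col 6: (1 - 1 borrow-in) - 1 → borrow from next column: (0+2) - 1 = 1, borrow out 1
  col 7: (0 - 1 borrow-in) - 1 → borrow from next column: (-1+2) - 1 = 0, borrow out 1
  col 8: (0 - 1 borrow-in) - 1 → borrow from next column: (-1+2) - 1 = 0, borrow out 1
  col 9: (1 - 1 borrow-in) - 1 → borrow from next column: (0+2) - 1 = 1, borrow out 1
  col 10: (1 - 1 borrow-in) - 0 → 0 - 0 = 0, borrow out 0
Reading bits MSB→LSB: 01001011000
Strip leading zeros: 1001011000
= 1001011000


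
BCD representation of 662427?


Each digit → 4-bit binary:
  6 → 0110
  6 → 0110
  2 → 0010
  4 → 0100
  2 → 0010
  7 → 0111
= 0110 0110 0010 0100 0010 0111


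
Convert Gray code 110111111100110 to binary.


Gray code: 110111111100110
MSB stays the same: 1
Each subsequent bit = prev_binary XOR current_gray:
  B[1] = 1 XOR 1 = 0
  B[2] = 0 XOR 0 = 0
  B[3] = 0 XOR 1 = 1
  B[4] = 1 XOR 1 = 0
  B[5] = 0 XOR 1 = 1
  B[6] = 1 XOR 1 = 0
  B[7] = 0 XOR 1 = 1
  B[8] = 1 XOR 1 = 0
  B[9] = 0 XOR 1 = 1
  B[10] = 1 XOR 0 = 1
  B[11] = 1 XOR 0 = 1
  B[12] = 1 XOR 1 = 0
  B[13] = 0 XOR 1 = 1
  B[14] = 1 XOR 0 = 1
= 100101010111011 (19131 decimal)


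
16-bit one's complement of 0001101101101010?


Original: 0001101101101010
Invert all bits:
  bit 0: 0 → 1
  bit 1: 0 → 1
  bit 2: 0 → 1
  bit 3: 1 → 0
  bit 4: 1 → 0
  bit 5: 0 → 1
  bit 6: 1 → 0
  bit 7: 1 → 0
  bit 8: 0 → 1
  bit 9: 1 → 0
  bit 10: 1 → 0
  bit 11: 0 → 1
  bit 12: 1 → 0
  bit 13: 0 → 1
  bit 14: 1 → 0
  bit 15: 0 → 1
= 1110010010010101


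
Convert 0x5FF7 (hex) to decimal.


Positional values:
Position 0: 7 × 16^0 = 7 × 1 = 7
Position 1: F × 16^1 = 15 × 16 = 240
Position 2: F × 16^2 = 15 × 256 = 3840
Position 3: 5 × 16^3 = 5 × 4096 = 20480
Sum = 7 + 240 + 3840 + 20480
= 24567


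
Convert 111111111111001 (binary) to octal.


Group into 3-bit groups: 111111111111001
  111 = 7
  111 = 7
  111 = 7
  111 = 7
  001 = 1
= 0o77771


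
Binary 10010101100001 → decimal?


Positional values:
Bit 0: 1 × 2^0 = 1
Bit 5: 1 × 2^5 = 32
Bit 6: 1 × 2^6 = 64
Bit 8: 1 × 2^8 = 256
Bit 10: 1 × 2^10 = 1024
Bit 13: 1 × 2^13 = 8192
Sum = 1 + 32 + 64 + 256 + 1024 + 8192
= 9569


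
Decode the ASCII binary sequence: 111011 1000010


Codes (binary): 111011 1000010
Per-code ASCII lookup:
  111011 = 59  (special character) → ';'
  1000010 = 66  (range 65-90: uppercase, 66 - 65 = 1) → 'B'
= ';B'


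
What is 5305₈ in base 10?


Positional values:
Position 0: 5 × 8^0 = 5
Position 1: 0 × 8^1 = 0
Position 2: 3 × 8^2 = 192
Position 3: 5 × 8^3 = 2560
Sum = 5 + 0 + 192 + 2560
= 2757


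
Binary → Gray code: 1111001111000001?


Binary: 1111001111000001
Gray code: G = B XOR (B >> 1)
B >> 1 = 0111100111100000
1111001111000001 XOR 0111100111100000:
  1 XOR 0 = 1
  1 XOR 1 = 0
  1 XOR 1 = 0
  1 XOR 1 = 0
  0 XOR 1 = 1
  0 XOR 0 = 0
  1 XOR 0 = 1
  1 XOR 1 = 0
  1 XOR 1 = 0
  1 XOR 1 = 0
  0 XOR 1 = 1
  0 XOR 0 = 0
  0 XOR 0 = 0
  0 XOR 0 = 0
  0 XOR 0 = 0
  1 XOR 0 = 1
= 1000101000100001


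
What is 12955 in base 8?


Divide by 8 repeatedly:
12955 ÷ 8 = 1619 remainder 3
1619 ÷ 8 = 202 remainder 3
202 ÷ 8 = 25 remainder 2
25 ÷ 8 = 3 remainder 1
3 ÷ 8 = 0 remainder 3
Reading remainders bottom-up:
= 0o31233


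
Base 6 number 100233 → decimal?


Positional values (base 6):
  3 × 6^0 = 3 × 1 = 3
  3 × 6^1 = 3 × 6 = 18
  2 × 6^2 = 2 × 36 = 72
  0 × 6^3 = 0 × 216 = 0
  0 × 6^4 = 0 × 1296 = 0
  1 × 6^5 = 1 × 7776 = 7776
Sum = 3 + 18 + 72 + 0 + 0 + 7776
= 7869


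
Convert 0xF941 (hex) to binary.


Each hex digit → 4 binary bits:
  F = 1111
  9 = 1001
  4 = 0100
  1 = 0001
Concatenate: 1111 1001 0100 0001
= 1111100101000001


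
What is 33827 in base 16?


Divide by 16 repeatedly:
33827 ÷ 16 = 2114 remainder 3 (3)
2114 ÷ 16 = 132 remainder 2 (2)
132 ÷ 16 = 8 remainder 4 (4)
8 ÷ 16 = 0 remainder 8 (8)
Reading remainders bottom-up:
= 0x8423


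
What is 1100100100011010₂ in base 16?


Group into 4-bit nibbles: 1100100100011010
  1100 = C
  1001 = 9
  0001 = 1
  1010 = A
= 0xC91A


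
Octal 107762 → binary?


Each octal digit → 3 binary bits:
  1 = 001
  0 = 000
  7 = 111
  7 = 111
  6 = 110
  2 = 010
Concatenate: 001 000 111 111 110 010
= 001000111111110010


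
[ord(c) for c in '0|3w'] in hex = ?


String: '0|3w'  (4 characters)
Per-character ASCII lookup:
  '0': digits start at 48: '0' = 48 + 0 = 48 → 0x30
  '|': special character: '|' = 124 → 0x7C
  '3': digits start at 48: '3' = 48 + 3 = 51 → 0x33
  'w': lowercase starts at 97: 'w' = 97 + 22 = 119 → 0x77
= 0x30 0x7C 0x33 0x77


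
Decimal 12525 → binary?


Divide by 2 repeatedly:
12525 ÷ 2 = 6262 remainder 1
6262 ÷ 2 = 3131 remainder 0
3131 ÷ 2 = 1565 remainder 1
1565 ÷ 2 = 782 remainder 1
782 ÷ 2 = 391 remainder 0
391 ÷ 2 = 195 remainder 1
195 ÷ 2 = 97 remainder 1
97 ÷ 2 = 48 remainder 1
48 ÷ 2 = 24 remainder 0
24 ÷ 2 = 12 remainder 0
12 ÷ 2 = 6 remainder 0
6 ÷ 2 = 3 remainder 0
3 ÷ 2 = 1 remainder 1
1 ÷ 2 = 0 remainder 1
Reading remainders bottom-up:
= 11000011101101


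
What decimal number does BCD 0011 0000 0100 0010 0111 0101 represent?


Each 4-bit group → digit:
  0011 → 3
  0000 → 0
  0100 → 4
  0010 → 2
  0111 → 7
  0101 → 5
= 304275


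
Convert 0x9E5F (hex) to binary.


Each hex digit → 4 binary bits:
  9 = 1001
  E = 1110
  5 = 0101
  F = 1111
Concatenate: 1001 1110 0101 1111
= 1001111001011111


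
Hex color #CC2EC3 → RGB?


Hex: #CC2EC3
R = CC₁₆ = 204
G = 2E₁₆ = 46
B = C3₁₆ = 195
= RGB(204, 46, 195)


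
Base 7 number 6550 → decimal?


Positional values (base 7):
  0 × 7^0 = 0 × 1 = 0
  5 × 7^1 = 5 × 7 = 35
  5 × 7^2 = 5 × 49 = 245
  6 × 7^3 = 6 × 343 = 2058
Sum = 0 + 35 + 245 + 2058
= 2338


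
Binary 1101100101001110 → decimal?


Positional values:
Bit 1: 1 × 2^1 = 2
Bit 2: 1 × 2^2 = 4
Bit 3: 1 × 2^3 = 8
Bit 6: 1 × 2^6 = 64
Bit 8: 1 × 2^8 = 256
Bit 11: 1 × 2^11 = 2048
Bit 12: 1 × 2^12 = 4096
Bit 14: 1 × 2^14 = 16384
Bit 15: 1 × 2^15 = 32768
Sum = 2 + 4 + 8 + 64 + 256 + 2048 + 4096 + 16384 + 32768
= 55630


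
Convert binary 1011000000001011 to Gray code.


Binary: 1011000000001011
Gray code: G = B XOR (B >> 1)
B >> 1 = 0101100000000101
1011000000001011 XOR 0101100000000101:
  1 XOR 0 = 1
  0 XOR 1 = 1
  1 XOR 0 = 1
  1 XOR 1 = 0
  0 XOR 1 = 1
  0 XOR 0 = 0
  0 XOR 0 = 0
  0 XOR 0 = 0
  0 XOR 0 = 0
  0 XOR 0 = 0
  0 XOR 0 = 0
  0 XOR 0 = 0
  1 XOR 0 = 1
  0 XOR 1 = 1
  1 XOR 0 = 1
  1 XOR 1 = 0
= 1110100000001110


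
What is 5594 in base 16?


Divide by 16 repeatedly:
5594 ÷ 16 = 349 remainder 10 (A)
349 ÷ 16 = 21 remainder 13 (D)
21 ÷ 16 = 1 remainder 5 (5)
1 ÷ 16 = 0 remainder 1 (1)
Reading remainders bottom-up:
= 0x15DA


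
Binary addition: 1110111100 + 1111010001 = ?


Align and add column by column (LSB to MSB, carry propagating):
  01110111100
+ 01111010001
  -----------
  col 0: 0 + 1 + 0 (carry in) = 1 → bit 1, carry out 0
  col 1: 0 + 0 + 0 (carry in) = 0 → bit 0, carry out 0
  col 2: 1 + 0 + 0 (carry in) = 1 → bit 1, carry out 0
  col 3: 1 + 0 + 0 (carry in) = 1 → bit 1, carry out 0
  col 4: 1 + 1 + 0 (carry in) = 2 → bit 0, carry out 1
  col 5: 1 + 0 + 1 (carry in) = 2 → bit 0, carry out 1
  col 6: 0 + 1 + 1 (carry in) = 2 → bit 0, carry out 1
  col 7: 1 + 1 + 1 (carry in) = 3 → bit 1, carry out 1
  col 8: 1 + 1 + 1 (carry in) = 3 → bit 1, carry out 1
  col 9: 1 + 1 + 1 (carry in) = 3 → bit 1, carry out 1
  col 10: 0 + 0 + 1 (carry in) = 1 → bit 1, carry out 0
Reading bits MSB→LSB: 11110001101
Strip leading zeros: 11110001101
= 11110001101


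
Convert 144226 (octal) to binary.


Each octal digit → 3 binary bits:
  1 = 001
  4 = 100
  4 = 100
  2 = 010
  2 = 010
  6 = 110
Concatenate: 001 100 100 010 010 110
= 001100100010010110


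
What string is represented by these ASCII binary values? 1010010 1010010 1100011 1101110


Codes (binary): 1010010 1010010 1100011 1101110
Per-code ASCII lookup:
  1010010 = 82  (range 65-90: uppercase, 82 - 65 = 17) → 'R'
  1010010 = 82  (range 65-90: uppercase, 82 - 65 = 17) → 'R'
  1100011 = 99  (range 97-122: lowercase, 99 - 97 = 2) → 'c'
  1101110 = 110  (range 97-122: lowercase, 110 - 97 = 13) → 'n'
= 'RRcn'


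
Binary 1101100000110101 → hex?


Group into 4-bit nibbles: 1101100000110101
  1101 = D
  1000 = 8
  0011 = 3
  0101 = 5
= 0xD835


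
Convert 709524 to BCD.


Each digit → 4-bit binary:
  7 → 0111
  0 → 0000
  9 → 1001
  5 → 0101
  2 → 0010
  4 → 0100
= 0111 0000 1001 0101 0010 0100


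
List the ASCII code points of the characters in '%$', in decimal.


String: '%$'  (2 characters)
Per-character ASCII lookup:
  '%': special character: '%' = 37
  '$': special character: '$' = 36
= 37 36


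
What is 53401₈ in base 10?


Positional values:
Position 0: 1 × 8^0 = 1
Position 1: 0 × 8^1 = 0
Position 2: 4 × 8^2 = 256
Position 3: 3 × 8^3 = 1536
Position 4: 5 × 8^4 = 20480
Sum = 1 + 0 + 256 + 1536 + 20480
= 22273


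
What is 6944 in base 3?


Divide by 3 repeatedly:
6944 ÷ 3 = 2314 remainder 2
2314 ÷ 3 = 771 remainder 1
771 ÷ 3 = 257 remainder 0
257 ÷ 3 = 85 remainder 2
85 ÷ 3 = 28 remainder 1
28 ÷ 3 = 9 remainder 1
9 ÷ 3 = 3 remainder 0
3 ÷ 3 = 1 remainder 0
1 ÷ 3 = 0 remainder 1
Reading remainders bottom-up:
= 100112012


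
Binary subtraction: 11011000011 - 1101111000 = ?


Align and subtract column by column (LSB to MSB, borrowing when needed):
  11011000011
- 01101111000
  -----------
  col 0: (1 - 0 borrow-in) - 0 → 1 - 0 = 1, borrow out 0
  col 1: (1 - 0 borrow-in) - 0 → 1 - 0 = 1, borrow out 0
  col 2: (0 - 0 borrow-in) - 0 → 0 - 0 = 0, borrow out 0
  col 3: (0 - 0 borrow-in) - 1 → borrow from next column: (0+2) - 1 = 1, borrow out 1
  col 4: (0 - 1 borrow-in) - 1 → borrow from next column: (-1+2) - 1 = 0, borrow out 1
  col 5: (0 - 1 borrow-in) - 1 → borrow from next column: (-1+2) - 1 = 0, borrow out 1
  col 6: (1 - 1 borrow-in) - 1 → borrow from next column: (0+2) - 1 = 1, borrow out 1
  col 7: (1 - 1 borrow-in) - 0 → 0 - 0 = 0, borrow out 0
  col 8: (0 - 0 borrow-in) - 1 → borrow from next column: (0+2) - 1 = 1, borrow out 1
  col 9: (1 - 1 borrow-in) - 1 → borrow from next column: (0+2) - 1 = 1, borrow out 1
  col 10: (1 - 1 borrow-in) - 0 → 0 - 0 = 0, borrow out 0
Reading bits MSB→LSB: 01101001011
Strip leading zeros: 1101001011
= 1101001011


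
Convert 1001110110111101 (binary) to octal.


Group into 3-bit groups: 001001110110111101
  001 = 1
  001 = 1
  110 = 6
  110 = 6
  111 = 7
  101 = 5
= 0o116675


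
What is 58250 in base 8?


Divide by 8 repeatedly:
58250 ÷ 8 = 7281 remainder 2
7281 ÷ 8 = 910 remainder 1
910 ÷ 8 = 113 remainder 6
113 ÷ 8 = 14 remainder 1
14 ÷ 8 = 1 remainder 6
1 ÷ 8 = 0 remainder 1
Reading remainders bottom-up:
= 0o161612


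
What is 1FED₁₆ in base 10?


Positional values:
Position 0: D × 16^0 = 13 × 1 = 13
Position 1: E × 16^1 = 14 × 16 = 224
Position 2: F × 16^2 = 15 × 256 = 3840
Position 3: 1 × 16^3 = 1 × 4096 = 4096
Sum = 13 + 224 + 3840 + 4096
= 8173


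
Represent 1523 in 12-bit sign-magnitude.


Sign bit: 0 (positive)
Magnitude: 1523 = 10111110011
= 010111110011


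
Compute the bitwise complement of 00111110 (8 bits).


Original: 00111110
Invert all bits:
  bit 0: 0 → 1
  bit 1: 0 → 1
  bit 2: 1 → 0
  bit 3: 1 → 0
  bit 4: 1 → 0
  bit 5: 1 → 0
  bit 6: 1 → 0
  bit 7: 0 → 1
= 11000001


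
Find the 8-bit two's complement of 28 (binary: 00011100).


Original: 00011100
Step 1 - Invert all bits: 11100011
Step 2 - Add 1: 11100011 + 1
= 11100100 (represents -28)


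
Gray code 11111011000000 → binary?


Gray code: 11111011000000
MSB stays the same: 1
Each subsequent bit = prev_binary XOR current_gray:
  B[1] = 1 XOR 1 = 0
  B[2] = 0 XOR 1 = 1
  B[3] = 1 XOR 1 = 0
  B[4] = 0 XOR 1 = 1
  B[5] = 1 XOR 0 = 1
  B[6] = 1 XOR 1 = 0
  B[7] = 0 XOR 1 = 1
  B[8] = 1 XOR 0 = 1
  B[9] = 1 XOR 0 = 1
  B[10] = 1 XOR 0 = 1
  B[11] = 1 XOR 0 = 1
  B[12] = 1 XOR 0 = 1
  B[13] = 1 XOR 0 = 1
= 10101101111111 (11135 decimal)


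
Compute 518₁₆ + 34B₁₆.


Align and add column by column (LSB to MSB, each column mod 16 with carry):
  0518
+ 034B
  ----
  col 0: 8(8) + B(11) + 0 (carry in) = 19 → 3(3), carry out 1
  col 1: 1(1) + 4(4) + 1 (carry in) = 6 → 6(6), carry out 0
  col 2: 5(5) + 3(3) + 0 (carry in) = 8 → 8(8), carry out 0
  col 3: 0(0) + 0(0) + 0 (carry in) = 0 → 0(0), carry out 0
Reading digits MSB→LSB: 0863
Strip leading zeros: 863
= 0x863


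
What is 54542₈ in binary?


Each octal digit → 3 binary bits:
  5 = 101
  4 = 100
  5 = 101
  4 = 100
  2 = 010
Concatenate: 101 100 101 100 010
= 101100101100010


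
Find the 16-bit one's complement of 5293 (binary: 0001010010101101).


Original: 0001010010101101
Invert all bits:
  bit 0: 0 → 1
  bit 1: 0 → 1
  bit 2: 0 → 1
  bit 3: 1 → 0
  bit 4: 0 → 1
  bit 5: 1 → 0
  bit 6: 0 → 1
  bit 7: 0 → 1
  bit 8: 1 → 0
  bit 9: 0 → 1
  bit 10: 1 → 0
  bit 11: 0 → 1
  bit 12: 1 → 0
  bit 13: 1 → 0
  bit 14: 0 → 1
  bit 15: 1 → 0
= 1110101101010010


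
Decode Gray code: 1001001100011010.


Gray code: 1001001100011010
MSB stays the same: 1
Each subsequent bit = prev_binary XOR current_gray:
  B[1] = 1 XOR 0 = 1
  B[2] = 1 XOR 0 = 1
  B[3] = 1 XOR 1 = 0
  B[4] = 0 XOR 0 = 0
  B[5] = 0 XOR 0 = 0
  B[6] = 0 XOR 1 = 1
  B[7] = 1 XOR 1 = 0
  B[8] = 0 XOR 0 = 0
  B[9] = 0 XOR 0 = 0
  B[10] = 0 XOR 0 = 0
  B[11] = 0 XOR 1 = 1
  B[12] = 1 XOR 1 = 0
  B[13] = 0 XOR 0 = 0
  B[14] = 0 XOR 1 = 1
  B[15] = 1 XOR 0 = 1
= 1110001000010011 (57875 decimal)


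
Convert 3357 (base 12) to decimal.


Positional values (base 12):
  7 × 12^0 = 7 × 1 = 7
  5 × 12^1 = 5 × 12 = 60
  3 × 12^2 = 3 × 144 = 432
  3 × 12^3 = 3 × 1728 = 5184
Sum = 7 + 60 + 432 + 5184
= 5683


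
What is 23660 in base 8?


Divide by 8 repeatedly:
23660 ÷ 8 = 2957 remainder 4
2957 ÷ 8 = 369 remainder 5
369 ÷ 8 = 46 remainder 1
46 ÷ 8 = 5 remainder 6
5 ÷ 8 = 0 remainder 5
Reading remainders bottom-up:
= 0o56154


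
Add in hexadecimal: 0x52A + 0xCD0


Align and add column by column (LSB to MSB, each column mod 16 with carry):
  052A
+ 0CD0
  ----
  col 0: A(10) + 0(0) + 0 (carry in) = 10 → A(10), carry out 0
  col 1: 2(2) + D(13) + 0 (carry in) = 15 → F(15), carry out 0
  col 2: 5(5) + C(12) + 0 (carry in) = 17 → 1(1), carry out 1
  col 3: 0(0) + 0(0) + 1 (carry in) = 1 → 1(1), carry out 0
Reading digits MSB→LSB: 11FA
Strip leading zeros: 11FA
= 0x11FA


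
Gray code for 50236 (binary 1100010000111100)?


Binary: 1100010000111100
Gray code: G = B XOR (B >> 1)
B >> 1 = 0110001000011110
1100010000111100 XOR 0110001000011110:
  1 XOR 0 = 1
  1 XOR 1 = 0
  0 XOR 1 = 1
  0 XOR 0 = 0
  0 XOR 0 = 0
  1 XOR 0 = 1
  0 XOR 1 = 1
  0 XOR 0 = 0
  0 XOR 0 = 0
  0 XOR 0 = 0
  1 XOR 0 = 1
  1 XOR 1 = 0
  1 XOR 1 = 0
  1 XOR 1 = 0
  0 XOR 1 = 1
  0 XOR 0 = 0
= 1010011000100010


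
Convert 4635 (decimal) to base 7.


Divide by 7 repeatedly:
4635 ÷ 7 = 662 remainder 1
662 ÷ 7 = 94 remainder 4
94 ÷ 7 = 13 remainder 3
13 ÷ 7 = 1 remainder 6
1 ÷ 7 = 0 remainder 1
Reading remainders bottom-up:
= 16341


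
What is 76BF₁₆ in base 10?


Positional values:
Position 0: F × 16^0 = 15 × 1 = 15
Position 1: B × 16^1 = 11 × 16 = 176
Position 2: 6 × 16^2 = 6 × 256 = 1536
Position 3: 7 × 16^3 = 7 × 4096 = 28672
Sum = 15 + 176 + 1536 + 28672
= 30399


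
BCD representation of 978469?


Each digit → 4-bit binary:
  9 → 1001
  7 → 0111
  8 → 1000
  4 → 0100
  6 → 0110
  9 → 1001
= 1001 0111 1000 0100 0110 1001


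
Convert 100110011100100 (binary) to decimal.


Positional values:
Bit 2: 1 × 2^2 = 4
Bit 5: 1 × 2^5 = 32
Bit 6: 1 × 2^6 = 64
Bit 7: 1 × 2^7 = 128
Bit 10: 1 × 2^10 = 1024
Bit 11: 1 × 2^11 = 2048
Bit 14: 1 × 2^14 = 16384
Sum = 4 + 32 + 64 + 128 + 1024 + 2048 + 16384
= 19684


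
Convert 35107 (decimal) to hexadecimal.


Divide by 16 repeatedly:
35107 ÷ 16 = 2194 remainder 3 (3)
2194 ÷ 16 = 137 remainder 2 (2)
137 ÷ 16 = 8 remainder 9 (9)
8 ÷ 16 = 0 remainder 8 (8)
Reading remainders bottom-up:
= 0x8923


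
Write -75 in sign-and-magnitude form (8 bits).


Sign bit: 1 (negative)
Magnitude: 75 = 1001011
= 11001011


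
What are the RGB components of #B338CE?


Hex: #B338CE
R = B3₁₆ = 179
G = 38₁₆ = 56
B = CE₁₆ = 206
= RGB(179, 56, 206)


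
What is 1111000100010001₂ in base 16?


Group into 4-bit nibbles: 1111000100010001
  1111 = F
  0001 = 1
  0001 = 1
  0001 = 1
= 0xF111


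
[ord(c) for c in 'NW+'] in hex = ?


String: 'NW+'  (3 characters)
Per-character ASCII lookup:
  'N': uppercase starts at 65: 'N' = 65 + 13 = 78 → 0x4E
  'W': uppercase starts at 65: 'W' = 65 + 22 = 87 → 0x57
  '+': special character: '+' = 43 → 0x2B
= 0x4E 0x57 0x2B


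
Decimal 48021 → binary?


Divide by 2 repeatedly:
48021 ÷ 2 = 24010 remainder 1
24010 ÷ 2 = 12005 remainder 0
12005 ÷ 2 = 6002 remainder 1
6002 ÷ 2 = 3001 remainder 0
3001 ÷ 2 = 1500 remainder 1
1500 ÷ 2 = 750 remainder 0
750 ÷ 2 = 375 remainder 0
375 ÷ 2 = 187 remainder 1
187 ÷ 2 = 93 remainder 1
93 ÷ 2 = 46 remainder 1
46 ÷ 2 = 23 remainder 0
23 ÷ 2 = 11 remainder 1
11 ÷ 2 = 5 remainder 1
5 ÷ 2 = 2 remainder 1
2 ÷ 2 = 1 remainder 0
1 ÷ 2 = 0 remainder 1
Reading remainders bottom-up:
= 1011101110010101


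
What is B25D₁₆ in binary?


Each hex digit → 4 binary bits:
  B = 1011
  2 = 0010
  5 = 0101
  D = 1101
Concatenate: 1011 0010 0101 1101
= 1011001001011101


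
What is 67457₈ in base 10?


Positional values:
Position 0: 7 × 8^0 = 7
Position 1: 5 × 8^1 = 40
Position 2: 4 × 8^2 = 256
Position 3: 7 × 8^3 = 3584
Position 4: 6 × 8^4 = 24576
Sum = 7 + 40 + 256 + 3584 + 24576
= 28463


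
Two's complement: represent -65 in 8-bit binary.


Original: 01000001
Step 1 - Invert all bits: 10111110
Step 2 - Add 1: 10111110 + 1
= 10111111 (represents -65)


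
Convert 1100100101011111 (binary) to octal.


Group into 3-bit groups: 001100100101011111
  001 = 1
  100 = 4
  100 = 4
  101 = 5
  011 = 3
  111 = 7
= 0o144537


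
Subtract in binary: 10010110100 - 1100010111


Align and subtract column by column (LSB to MSB, borrowing when needed):
  10010110100
- 01100010111
  -----------
  col 0: (0 - 0 borrow-in) - 1 → borrow from next column: (0+2) - 1 = 1, borrow out 1
  col 1: (0 - 1 borrow-in) - 1 → borrow from next column: (-1+2) - 1 = 0, borrow out 1
  col 2: (1 - 1 borrow-in) - 1 → borrow from next column: (0+2) - 1 = 1, borrow out 1
  col 3: (0 - 1 borrow-in) - 0 → borrow from next column: (-1+2) - 0 = 1, borrow out 1
  col 4: (1 - 1 borrow-in) - 1 → borrow from next column: (0+2) - 1 = 1, borrow out 1
  col 5: (1 - 1 borrow-in) - 0 → 0 - 0 = 0, borrow out 0
  col 6: (0 - 0 borrow-in) - 0 → 0 - 0 = 0, borrow out 0
  col 7: (1 - 0 borrow-in) - 0 → 1 - 0 = 1, borrow out 0
  col 8: (0 - 0 borrow-in) - 1 → borrow from next column: (0+2) - 1 = 1, borrow out 1
  col 9: (0 - 1 borrow-in) - 1 → borrow from next column: (-1+2) - 1 = 0, borrow out 1
  col 10: (1 - 1 borrow-in) - 0 → 0 - 0 = 0, borrow out 0
Reading bits MSB→LSB: 00110011101
Strip leading zeros: 110011101
= 110011101


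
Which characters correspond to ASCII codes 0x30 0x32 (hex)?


Codes (hex): 0x30 0x32
Per-code ASCII lookup:
  0x30 = 48  (range 48-57: digits, 48 - 48 = 0) → '0'
  0x32 = 50  (range 48-57: digits, 50 - 48 = 2) → '2'
= '02'


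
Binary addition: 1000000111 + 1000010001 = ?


Align and add column by column (LSB to MSB, carry propagating):
  01000000111
+ 01000010001
  -----------
  col 0: 1 + 1 + 0 (carry in) = 2 → bit 0, carry out 1
  col 1: 1 + 0 + 1 (carry in) = 2 → bit 0, carry out 1
  col 2: 1 + 0 + 1 (carry in) = 2 → bit 0, carry out 1
  col 3: 0 + 0 + 1 (carry in) = 1 → bit 1, carry out 0
  col 4: 0 + 1 + 0 (carry in) = 1 → bit 1, carry out 0
  col 5: 0 + 0 + 0 (carry in) = 0 → bit 0, carry out 0
  col 6: 0 + 0 + 0 (carry in) = 0 → bit 0, carry out 0
  col 7: 0 + 0 + 0 (carry in) = 0 → bit 0, carry out 0
  col 8: 0 + 0 + 0 (carry in) = 0 → bit 0, carry out 0
  col 9: 1 + 1 + 0 (carry in) = 2 → bit 0, carry out 1
  col 10: 0 + 0 + 1 (carry in) = 1 → bit 1, carry out 0
Reading bits MSB→LSB: 10000011000
Strip leading zeros: 10000011000
= 10000011000


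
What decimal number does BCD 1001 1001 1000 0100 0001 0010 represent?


Each 4-bit group → digit:
  1001 → 9
  1001 → 9
  1000 → 8
  0100 → 4
  0001 → 1
  0010 → 2
= 998412


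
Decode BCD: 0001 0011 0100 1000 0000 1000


Each 4-bit group → digit:
  0001 → 1
  0011 → 3
  0100 → 4
  1000 → 8
  0000 → 0
  1000 → 8
= 134808


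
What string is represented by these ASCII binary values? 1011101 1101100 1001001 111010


Codes (binary): 1011101 1101100 1001001 111010
Per-code ASCII lookup:
  1011101 = 93  (special character) → ']'
  1101100 = 108  (range 97-122: lowercase, 108 - 97 = 11) → 'l'
  1001001 = 73  (range 65-90: uppercase, 73 - 65 = 8) → 'I'
  111010 = 58  (special character) → ':'
= ']lI:'


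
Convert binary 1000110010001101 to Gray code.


Binary: 1000110010001101
Gray code: G = B XOR (B >> 1)
B >> 1 = 0100011001000110
1000110010001101 XOR 0100011001000110:
  1 XOR 0 = 1
  0 XOR 1 = 1
  0 XOR 0 = 0
  0 XOR 0 = 0
  1 XOR 0 = 1
  1 XOR 1 = 0
  0 XOR 1 = 1
  0 XOR 0 = 0
  1 XOR 0 = 1
  0 XOR 1 = 1
  0 XOR 0 = 0
  0 XOR 0 = 0
  1 XOR 0 = 1
  1 XOR 1 = 0
  0 XOR 1 = 1
  1 XOR 0 = 1
= 1100101011001011


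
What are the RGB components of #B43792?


Hex: #B43792
R = B4₁₆ = 180
G = 37₁₆ = 55
B = 92₁₆ = 146
= RGB(180, 55, 146)


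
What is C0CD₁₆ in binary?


Each hex digit → 4 binary bits:
  C = 1100
  0 = 0000
  C = 1100
  D = 1101
Concatenate: 1100 0000 1100 1101
= 1100000011001101


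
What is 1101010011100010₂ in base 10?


Positional values:
Bit 1: 1 × 2^1 = 2
Bit 5: 1 × 2^5 = 32
Bit 6: 1 × 2^6 = 64
Bit 7: 1 × 2^7 = 128
Bit 10: 1 × 2^10 = 1024
Bit 12: 1 × 2^12 = 4096
Bit 14: 1 × 2^14 = 16384
Bit 15: 1 × 2^15 = 32768
Sum = 2 + 32 + 64 + 128 + 1024 + 4096 + 16384 + 32768
= 54498


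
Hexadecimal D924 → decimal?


Positional values:
Position 0: 4 × 16^0 = 4 × 1 = 4
Position 1: 2 × 16^1 = 2 × 16 = 32
Position 2: 9 × 16^2 = 9 × 256 = 2304
Position 3: D × 16^3 = 13 × 4096 = 53248
Sum = 4 + 32 + 2304 + 53248
= 55588


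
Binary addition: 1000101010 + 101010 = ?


Align and add column by column (LSB to MSB, carry propagating):
  01000101010
+ 00000101010
  -----------
  col 0: 0 + 0 + 0 (carry in) = 0 → bit 0, carry out 0
  col 1: 1 + 1 + 0 (carry in) = 2 → bit 0, carry out 1
  col 2: 0 + 0 + 1 (carry in) = 1 → bit 1, carry out 0
  col 3: 1 + 1 + 0 (carry in) = 2 → bit 0, carry out 1
  col 4: 0 + 0 + 1 (carry in) = 1 → bit 1, carry out 0
  col 5: 1 + 1 + 0 (carry in) = 2 → bit 0, carry out 1
  col 6: 0 + 0 + 1 (carry in) = 1 → bit 1, carry out 0
  col 7: 0 + 0 + 0 (carry in) = 0 → bit 0, carry out 0
  col 8: 0 + 0 + 0 (carry in) = 0 → bit 0, carry out 0
  col 9: 1 + 0 + 0 (carry in) = 1 → bit 1, carry out 0
  col 10: 0 + 0 + 0 (carry in) = 0 → bit 0, carry out 0
Reading bits MSB→LSB: 01001010100
Strip leading zeros: 1001010100
= 1001010100


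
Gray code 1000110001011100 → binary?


Gray code: 1000110001011100
MSB stays the same: 1
Each subsequent bit = prev_binary XOR current_gray:
  B[1] = 1 XOR 0 = 1
  B[2] = 1 XOR 0 = 1
  B[3] = 1 XOR 0 = 1
  B[4] = 1 XOR 1 = 0
  B[5] = 0 XOR 1 = 1
  B[6] = 1 XOR 0 = 1
  B[7] = 1 XOR 0 = 1
  B[8] = 1 XOR 0 = 1
  B[9] = 1 XOR 1 = 0
  B[10] = 0 XOR 0 = 0
  B[11] = 0 XOR 1 = 1
  B[12] = 1 XOR 1 = 0
  B[13] = 0 XOR 1 = 1
  B[14] = 1 XOR 0 = 1
  B[15] = 1 XOR 0 = 1
= 1111011110010111 (63383 decimal)


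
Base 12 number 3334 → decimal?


Positional values (base 12):
  4 × 12^0 = 4 × 1 = 4
  3 × 12^1 = 3 × 12 = 36
  3 × 12^2 = 3 × 144 = 432
  3 × 12^3 = 3 × 1728 = 5184
Sum = 4 + 36 + 432 + 5184
= 5656


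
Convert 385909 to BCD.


Each digit → 4-bit binary:
  3 → 0011
  8 → 1000
  5 → 0101
  9 → 1001
  0 → 0000
  9 → 1001
= 0011 1000 0101 1001 0000 1001


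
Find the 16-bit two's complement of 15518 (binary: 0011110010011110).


Original: 0011110010011110
Step 1 - Invert all bits: 1100001101100001
Step 2 - Add 1: 1100001101100001 + 1
= 1100001101100010 (represents -15518)


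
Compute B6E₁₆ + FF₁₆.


Align and add column by column (LSB to MSB, each column mod 16 with carry):
  0B6E
+ 00FF
  ----
  col 0: E(14) + F(15) + 0 (carry in) = 29 → D(13), carry out 1
  col 1: 6(6) + F(15) + 1 (carry in) = 22 → 6(6), carry out 1
  col 2: B(11) + 0(0) + 1 (carry in) = 12 → C(12), carry out 0
  col 3: 0(0) + 0(0) + 0 (carry in) = 0 → 0(0), carry out 0
Reading digits MSB→LSB: 0C6D
Strip leading zeros: C6D
= 0xC6D


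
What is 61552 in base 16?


Divide by 16 repeatedly:
61552 ÷ 16 = 3847 remainder 0 (0)
3847 ÷ 16 = 240 remainder 7 (7)
240 ÷ 16 = 15 remainder 0 (0)
15 ÷ 16 = 0 remainder 15 (F)
Reading remainders bottom-up:
= 0xF070


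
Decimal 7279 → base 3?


Divide by 3 repeatedly:
7279 ÷ 3 = 2426 remainder 1
2426 ÷ 3 = 808 remainder 2
808 ÷ 3 = 269 remainder 1
269 ÷ 3 = 89 remainder 2
89 ÷ 3 = 29 remainder 2
29 ÷ 3 = 9 remainder 2
9 ÷ 3 = 3 remainder 0
3 ÷ 3 = 1 remainder 0
1 ÷ 3 = 0 remainder 1
Reading remainders bottom-up:
= 100222121


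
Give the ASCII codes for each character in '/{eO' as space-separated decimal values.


String: '/{eO'  (4 characters)
Per-character ASCII lookup:
  '/': special character: '/' = 47
  '{': special character: '{' = 123
  'e': lowercase starts at 97: 'e' = 97 + 4 = 101
  'O': uppercase starts at 65: 'O' = 65 + 14 = 79
= 47 123 101 79


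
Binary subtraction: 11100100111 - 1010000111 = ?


Align and subtract column by column (LSB to MSB, borrowing when needed):
  11100100111
- 01010000111
  -----------
  col 0: (1 - 0 borrow-in) - 1 → 1 - 1 = 0, borrow out 0
  col 1: (1 - 0 borrow-in) - 1 → 1 - 1 = 0, borrow out 0
  col 2: (1 - 0 borrow-in) - 1 → 1 - 1 = 0, borrow out 0
  col 3: (0 - 0 borrow-in) - 0 → 0 - 0 = 0, borrow out 0
  col 4: (0 - 0 borrow-in) - 0 → 0 - 0 = 0, borrow out 0
  col 5: (1 - 0 borrow-in) - 0 → 1 - 0 = 1, borrow out 0
  col 6: (0 - 0 borrow-in) - 0 → 0 - 0 = 0, borrow out 0
  col 7: (0 - 0 borrow-in) - 1 → borrow from next column: (0+2) - 1 = 1, borrow out 1
  col 8: (1 - 1 borrow-in) - 0 → 0 - 0 = 0, borrow out 0
  col 9: (1 - 0 borrow-in) - 1 → 1 - 1 = 0, borrow out 0
  col 10: (1 - 0 borrow-in) - 0 → 1 - 0 = 1, borrow out 0
Reading bits MSB→LSB: 10010100000
Strip leading zeros: 10010100000
= 10010100000


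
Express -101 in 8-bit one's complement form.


Original: 01100101
Invert all bits:
  bit 0: 0 → 1
  bit 1: 1 → 0
  bit 2: 1 → 0
  bit 3: 0 → 1
  bit 4: 0 → 1
  bit 5: 1 → 0
  bit 6: 0 → 1
  bit 7: 1 → 0
= 10011010


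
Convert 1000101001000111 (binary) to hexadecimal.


Group into 4-bit nibbles: 1000101001000111
  1000 = 8
  1010 = A
  0100 = 4
  0111 = 7
= 0x8A47


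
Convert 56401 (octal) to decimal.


Positional values:
Position 0: 1 × 8^0 = 1
Position 1: 0 × 8^1 = 0
Position 2: 4 × 8^2 = 256
Position 3: 6 × 8^3 = 3072
Position 4: 5 × 8^4 = 20480
Sum = 1 + 0 + 256 + 3072 + 20480
= 23809
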